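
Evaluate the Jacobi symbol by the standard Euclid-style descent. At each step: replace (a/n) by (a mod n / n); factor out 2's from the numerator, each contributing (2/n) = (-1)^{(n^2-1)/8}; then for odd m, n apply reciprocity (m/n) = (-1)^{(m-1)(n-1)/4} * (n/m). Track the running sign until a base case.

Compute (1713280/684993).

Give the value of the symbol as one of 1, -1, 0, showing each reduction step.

(1713280/684993) = (343294/684993)   [reduce mod 684993]
343294 = 2^1·171647; (2/684993) = +1 since 684993 mod 8 = 1, so (343294/684993) = (+1)^1·(171647/684993); sign now +1
reciprocity: (171647/684993) = +1·(684993/171647) since 171647 mod 4 = 3, 684993 mod 4 = 1; sign now +1
(684993/171647) = (170052/171647)   [reduce mod 171647]
170052 = 2^2·42513; (2/171647) = +1 since 171647 mod 8 = 7, so (170052/171647) = (+1)^2·(42513/171647); sign now +1
reciprocity: (42513/171647) = +1·(171647/42513) since 42513 mod 4 = 1, 171647 mod 4 = 3; sign now +1
(171647/42513) = (1595/42513)   [reduce mod 42513]
reciprocity: (1595/42513) = +1·(42513/1595) since 1595 mod 4 = 3, 42513 mod 4 = 1; sign now +1
(42513/1595) = (1043/1595)   [reduce mod 1595]
reciprocity: (1043/1595) = -1·(1595/1043) since 1043 mod 4 = 3, 1595 mod 4 = 3; sign now -1
(1595/1043) = (552/1043)   [reduce mod 1043]
552 = 2^3·69; (2/1043) = -1 since 1043 mod 8 = 3, so (552/1043) = (-1)^3·(69/1043); sign now +1
reciprocity: (69/1043) = +1·(1043/69) since 69 mod 4 = 1, 1043 mod 4 = 3; sign now +1
(1043/69) = (8/69)   [reduce mod 69]
8 = 2^3·1; (2/69) = -1 since 69 mod 8 = 5, so (8/69) = (-1)^3·(1/69); sign now -1
(1/69) = 1; final value = sign = -1

-1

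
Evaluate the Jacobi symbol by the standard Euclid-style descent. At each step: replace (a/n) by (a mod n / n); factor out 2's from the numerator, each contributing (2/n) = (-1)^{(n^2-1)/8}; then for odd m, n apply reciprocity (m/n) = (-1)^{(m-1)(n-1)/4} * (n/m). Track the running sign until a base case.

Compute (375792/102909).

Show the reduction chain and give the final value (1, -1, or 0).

(375792/102909): 375792 mod 102909 = 67065, so (375792/102909) = (67065/102909)
flip (67065/102909) -> (102909/67065): both odd, 67065 mod 4 = 1, 102909 mod 4 = 1, so the flip contributes +1; sign now +1
(102909/67065): 102909 mod 67065 = 35844, so (102909/67065) = (35844/67065)
factor out 2^2: 35844 = 2^2·8961; with 67065 mod 8 = 1, (2/67065) = +1; sign now +1; continue with (8961/67065)
flip (8961/67065) -> (67065/8961): both odd, 8961 mod 4 = 1, 67065 mod 4 = 1, so the flip contributes +1; sign now +1
(67065/8961): 67065 mod 8961 = 4338, so (67065/8961) = (4338/8961)
factor out 2^1: 4338 = 2^1·2169; with 8961 mod 8 = 1, (2/8961) = +1; sign now +1; continue with (2169/8961)
flip (2169/8961) -> (8961/2169): both odd, 2169 mod 4 = 1, 8961 mod 4 = 1, so the flip contributes +1; sign now +1
(8961/2169): 8961 mod 2169 = 285, so (8961/2169) = (285/2169)
flip (285/2169) -> (2169/285): both odd, 285 mod 4 = 1, 2169 mod 4 = 1, so the flip contributes +1; sign now +1
(2169/285): 2169 mod 285 = 174, so (2169/285) = (174/285)
factor out 2^1: 174 = 2^1·87; with 285 mod 8 = 5, (2/285) = -1; sign now -1; continue with (87/285)
flip (87/285) -> (285/87): both odd, 87 mod 4 = 3, 285 mod 4 = 1, so the flip contributes +1; sign now -1
(285/87): 285 mod 87 = 24, so (285/87) = (24/87)
factor out 2^3: 24 = 2^3·3; with 87 mod 8 = 7, (2/87) = +1; sign now -1; continue with (3/87)
flip (3/87) -> (87/3): both odd, 3 mod 4 = 3, 87 mod 4 = 3, so the flip contributes -1; sign now +1
(87/3): 87 mod 3 = 0, so (87/3) = (0/3)
reached (0/3); gcd(a, n) > 1, so (0/3) = 0 and the symbol is 0

0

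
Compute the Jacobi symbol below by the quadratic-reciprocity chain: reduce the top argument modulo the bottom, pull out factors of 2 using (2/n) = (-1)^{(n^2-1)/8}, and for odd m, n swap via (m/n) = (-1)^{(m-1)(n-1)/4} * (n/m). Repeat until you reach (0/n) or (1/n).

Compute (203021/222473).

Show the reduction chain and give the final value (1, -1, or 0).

-1

reciprocity: (203021/222473) = +1·(222473/203021) since 203021 mod 4 = 1, 222473 mod 4 = 1; sign now +1
(222473/203021) = (19452/203021)   [reduce mod 203021]
19452 = 2^2·4863; (2/203021) = -1 since 203021 mod 8 = 5, so (19452/203021) = (-1)^2·(4863/203021); sign now +1
reciprocity: (4863/203021) = +1·(203021/4863) since 4863 mod 4 = 3, 203021 mod 4 = 1; sign now +1
(203021/4863) = (3638/4863)   [reduce mod 4863]
3638 = 2^1·1819; (2/4863) = +1 since 4863 mod 8 = 7, so (3638/4863) = (+1)^1·(1819/4863); sign now +1
reciprocity: (1819/4863) = -1·(4863/1819) since 1819 mod 4 = 3, 4863 mod 4 = 3; sign now -1
(4863/1819) = (1225/1819)   [reduce mod 1819]
reciprocity: (1225/1819) = +1·(1819/1225) since 1225 mod 4 = 1, 1819 mod 4 = 3; sign now -1
(1819/1225) = (594/1225)   [reduce mod 1225]
594 = 2^1·297; (2/1225) = +1 since 1225 mod 8 = 1, so (594/1225) = (+1)^1·(297/1225); sign now -1
reciprocity: (297/1225) = +1·(1225/297) since 297 mod 4 = 1, 1225 mod 4 = 1; sign now -1
(1225/297) = (37/297)   [reduce mod 297]
reciprocity: (37/297) = +1·(297/37) since 37 mod 4 = 1, 297 mod 4 = 1; sign now -1
(297/37) = (1/37)   [reduce mod 37]
(1/37) = 1; final value = sign = -1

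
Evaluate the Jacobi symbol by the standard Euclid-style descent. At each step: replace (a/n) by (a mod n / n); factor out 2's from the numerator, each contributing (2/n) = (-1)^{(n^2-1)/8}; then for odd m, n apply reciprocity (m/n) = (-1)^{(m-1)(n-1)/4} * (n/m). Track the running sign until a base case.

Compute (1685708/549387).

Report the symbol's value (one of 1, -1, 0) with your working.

-1

(1685708/549387) = (37547/549387)   [reduce mod 549387]
reciprocity: (37547/549387) = -1·(549387/37547) since 37547 mod 4 = 3, 549387 mod 4 = 3; sign now -1
(549387/37547) = (23729/37547)   [reduce mod 37547]
reciprocity: (23729/37547) = +1·(37547/23729) since 23729 mod 4 = 1, 37547 mod 4 = 3; sign now -1
(37547/23729) = (13818/23729)   [reduce mod 23729]
13818 = 2^1·6909; (2/23729) = +1 since 23729 mod 8 = 1, so (13818/23729) = (+1)^1·(6909/23729); sign now -1
reciprocity: (6909/23729) = +1·(23729/6909) since 6909 mod 4 = 1, 23729 mod 4 = 1; sign now -1
(23729/6909) = (3002/6909)   [reduce mod 6909]
3002 = 2^1·1501; (2/6909) = -1 since 6909 mod 8 = 5, so (3002/6909) = (-1)^1·(1501/6909); sign now +1
reciprocity: (1501/6909) = +1·(6909/1501) since 1501 mod 4 = 1, 6909 mod 4 = 1; sign now +1
(6909/1501) = (905/1501)   [reduce mod 1501]
reciprocity: (905/1501) = +1·(1501/905) since 905 mod 4 = 1, 1501 mod 4 = 1; sign now +1
(1501/905) = (596/905)   [reduce mod 905]
596 = 2^2·149; (2/905) = +1 since 905 mod 8 = 1, so (596/905) = (+1)^2·(149/905); sign now +1
reciprocity: (149/905) = +1·(905/149) since 149 mod 4 = 1, 905 mod 4 = 1; sign now +1
(905/149) = (11/149)   [reduce mod 149]
reciprocity: (11/149) = +1·(149/11) since 11 mod 4 = 3, 149 mod 4 = 1; sign now +1
(149/11) = (6/11)   [reduce mod 11]
6 = 2^1·3; (2/11) = -1 since 11 mod 8 = 3, so (6/11) = (-1)^1·(3/11); sign now -1
reciprocity: (3/11) = -1·(11/3) since 3 mod 4 = 3, 11 mod 4 = 3; sign now +1
(11/3) = (2/3)   [reduce mod 3]
2 = 2^1·1; (2/3) = -1 since 3 mod 8 = 3, so (2/3) = (-1)^1·(1/3); sign now -1
(1/3) = 1; final value = sign = -1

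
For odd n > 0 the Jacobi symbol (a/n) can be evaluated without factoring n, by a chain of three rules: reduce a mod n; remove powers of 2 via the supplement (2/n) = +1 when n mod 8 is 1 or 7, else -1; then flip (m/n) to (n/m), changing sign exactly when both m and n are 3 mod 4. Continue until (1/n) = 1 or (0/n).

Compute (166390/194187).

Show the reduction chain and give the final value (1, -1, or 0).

166390 = 2^1·83195; (2/194187) = -1 since 194187 mod 8 = 3, so (166390/194187) = (-1)^1·(83195/194187); sign now -1
reciprocity: (83195/194187) = -1·(194187/83195) since 83195 mod 4 = 3, 194187 mod 4 = 3; sign now +1
(194187/83195) = (27797/83195)   [reduce mod 83195]
reciprocity: (27797/83195) = +1·(83195/27797) since 27797 mod 4 = 1, 83195 mod 4 = 3; sign now +1
(83195/27797) = (27601/27797)   [reduce mod 27797]
reciprocity: (27601/27797) = +1·(27797/27601) since 27601 mod 4 = 1, 27797 mod 4 = 1; sign now +1
(27797/27601) = (196/27601)   [reduce mod 27601]
196 = 2^2·49; (2/27601) = +1 since 27601 mod 8 = 1, so (196/27601) = (+1)^2·(49/27601); sign now +1
reciprocity: (49/27601) = +1·(27601/49) since 49 mod 4 = 1, 27601 mod 4 = 1; sign now +1
(27601/49) = (14/49)   [reduce mod 49]
14 = 2^1·7; (2/49) = +1 since 49 mod 8 = 1, so (14/49) = (+1)^1·(7/49); sign now +1
reciprocity: (7/49) = +1·(49/7) since 7 mod 4 = 3, 49 mod 4 = 1; sign now +1
(49/7) = (0/7)   [reduce mod 7]
(0/7) = 0   [gcd(a, n) > 1]; final value = 0

0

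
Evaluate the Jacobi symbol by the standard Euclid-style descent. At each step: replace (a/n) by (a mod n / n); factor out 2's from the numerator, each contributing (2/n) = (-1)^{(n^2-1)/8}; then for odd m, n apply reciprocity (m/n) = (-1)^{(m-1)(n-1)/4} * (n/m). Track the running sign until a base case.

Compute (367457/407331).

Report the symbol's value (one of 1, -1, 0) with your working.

1

reciprocity: (367457/407331) = +1·(407331/367457) since 367457 mod 4 = 1, 407331 mod 4 = 3; sign now +1
(407331/367457) = (39874/367457)   [reduce mod 367457]
39874 = 2^1·19937; (2/367457) = +1 since 367457 mod 8 = 1, so (39874/367457) = (+1)^1·(19937/367457); sign now +1
reciprocity: (19937/367457) = +1·(367457/19937) since 19937 mod 4 = 1, 367457 mod 4 = 1; sign now +1
(367457/19937) = (8591/19937)   [reduce mod 19937]
reciprocity: (8591/19937) = +1·(19937/8591) since 8591 mod 4 = 3, 19937 mod 4 = 1; sign now +1
(19937/8591) = (2755/8591)   [reduce mod 8591]
reciprocity: (2755/8591) = -1·(8591/2755) since 2755 mod 4 = 3, 8591 mod 4 = 3; sign now -1
(8591/2755) = (326/2755)   [reduce mod 2755]
326 = 2^1·163; (2/2755) = -1 since 2755 mod 8 = 3, so (326/2755) = (-1)^1·(163/2755); sign now +1
reciprocity: (163/2755) = -1·(2755/163) since 163 mod 4 = 3, 2755 mod 4 = 3; sign now -1
(2755/163) = (147/163)   [reduce mod 163]
reciprocity: (147/163) = -1·(163/147) since 147 mod 4 = 3, 163 mod 4 = 3; sign now +1
(163/147) = (16/147)   [reduce mod 147]
16 = 2^4·1; (2/147) = -1 since 147 mod 8 = 3, so (16/147) = (-1)^4·(1/147); sign now +1
(1/147) = 1; final value = sign = +1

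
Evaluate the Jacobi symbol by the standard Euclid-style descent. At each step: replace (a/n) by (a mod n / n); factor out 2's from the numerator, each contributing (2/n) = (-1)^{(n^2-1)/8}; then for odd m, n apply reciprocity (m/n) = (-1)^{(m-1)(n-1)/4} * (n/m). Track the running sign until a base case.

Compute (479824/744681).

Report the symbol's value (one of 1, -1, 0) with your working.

-1

479824 = 2^4·29989; (2/744681) = +1 since 744681 mod 8 = 1, so (479824/744681) = (+1)^4·(29989/744681); sign now +1
reciprocity: (29989/744681) = +1·(744681/29989) since 29989 mod 4 = 1, 744681 mod 4 = 1; sign now +1
(744681/29989) = (24945/29989)   [reduce mod 29989]
reciprocity: (24945/29989) = +1·(29989/24945) since 24945 mod 4 = 1, 29989 mod 4 = 1; sign now +1
(29989/24945) = (5044/24945)   [reduce mod 24945]
5044 = 2^2·1261; (2/24945) = +1 since 24945 mod 8 = 1, so (5044/24945) = (+1)^2·(1261/24945); sign now +1
reciprocity: (1261/24945) = +1·(24945/1261) since 1261 mod 4 = 1, 24945 mod 4 = 1; sign now +1
(24945/1261) = (986/1261)   [reduce mod 1261]
986 = 2^1·493; (2/1261) = -1 since 1261 mod 8 = 5, so (986/1261) = (-1)^1·(493/1261); sign now -1
reciprocity: (493/1261) = +1·(1261/493) since 493 mod 4 = 1, 1261 mod 4 = 1; sign now -1
(1261/493) = (275/493)   [reduce mod 493]
reciprocity: (275/493) = +1·(493/275) since 275 mod 4 = 3, 493 mod 4 = 1; sign now -1
(493/275) = (218/275)   [reduce mod 275]
218 = 2^1·109; (2/275) = -1 since 275 mod 8 = 3, so (218/275) = (-1)^1·(109/275); sign now +1
reciprocity: (109/275) = +1·(275/109) since 109 mod 4 = 1, 275 mod 4 = 3; sign now +1
(275/109) = (57/109)   [reduce mod 109]
reciprocity: (57/109) = +1·(109/57) since 57 mod 4 = 1, 109 mod 4 = 1; sign now +1
(109/57) = (52/57)   [reduce mod 57]
52 = 2^2·13; (2/57) = +1 since 57 mod 8 = 1, so (52/57) = (+1)^2·(13/57); sign now +1
reciprocity: (13/57) = +1·(57/13) since 13 mod 4 = 1, 57 mod 4 = 1; sign now +1
(57/13) = (5/13)   [reduce mod 13]
reciprocity: (5/13) = +1·(13/5) since 5 mod 4 = 1, 13 mod 4 = 1; sign now +1
(13/5) = (3/5)   [reduce mod 5]
reciprocity: (3/5) = +1·(5/3) since 3 mod 4 = 3, 5 mod 4 = 1; sign now +1
(5/3) = (2/3)   [reduce mod 3]
2 = 2^1·1; (2/3) = -1 since 3 mod 8 = 3, so (2/3) = (-1)^1·(1/3); sign now -1
(1/3) = 1; final value = sign = -1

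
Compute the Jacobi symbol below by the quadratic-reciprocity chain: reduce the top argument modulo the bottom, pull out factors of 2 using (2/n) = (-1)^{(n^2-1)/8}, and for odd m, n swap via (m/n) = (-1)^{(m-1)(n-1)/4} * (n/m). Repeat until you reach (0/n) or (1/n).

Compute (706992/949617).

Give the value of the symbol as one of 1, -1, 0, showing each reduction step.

0

factor out 2^4: 706992 = 2^4·44187; with 949617 mod 8 = 1, (2/949617) = +1; sign now +1; continue with (44187/949617)
flip (44187/949617) -> (949617/44187): both odd, 44187 mod 4 = 3, 949617 mod 4 = 1, so the flip contributes +1; sign now +1
(949617/44187): 949617 mod 44187 = 21690, so (949617/44187) = (21690/44187)
factor out 2^1: 21690 = 2^1·10845; with 44187 mod 8 = 3, (2/44187) = -1; sign now -1; continue with (10845/44187)
flip (10845/44187) -> (44187/10845): both odd, 10845 mod 4 = 1, 44187 mod 4 = 3, so the flip contributes +1; sign now -1
(44187/10845): 44187 mod 10845 = 807, so (44187/10845) = (807/10845)
flip (807/10845) -> (10845/807): both odd, 807 mod 4 = 3, 10845 mod 4 = 1, so the flip contributes +1; sign now -1
(10845/807): 10845 mod 807 = 354, so (10845/807) = (354/807)
factor out 2^1: 354 = 2^1·177; with 807 mod 8 = 7, (2/807) = +1; sign now -1; continue with (177/807)
flip (177/807) -> (807/177): both odd, 177 mod 4 = 1, 807 mod 4 = 3, so the flip contributes +1; sign now -1
(807/177): 807 mod 177 = 99, so (807/177) = (99/177)
flip (99/177) -> (177/99): both odd, 99 mod 4 = 3, 177 mod 4 = 1, so the flip contributes +1; sign now -1
(177/99): 177 mod 99 = 78, so (177/99) = (78/99)
factor out 2^1: 78 = 2^1·39; with 99 mod 8 = 3, (2/99) = -1; sign now +1; continue with (39/99)
flip (39/99) -> (99/39): both odd, 39 mod 4 = 3, 99 mod 4 = 3, so the flip contributes -1; sign now -1
(99/39): 99 mod 39 = 21, so (99/39) = (21/39)
flip (21/39) -> (39/21): both odd, 21 mod 4 = 1, 39 mod 4 = 3, so the flip contributes +1; sign now -1
(39/21): 39 mod 21 = 18, so (39/21) = (18/21)
factor out 2^1: 18 = 2^1·9; with 21 mod 8 = 5, (2/21) = -1; sign now +1; continue with (9/21)
flip (9/21) -> (21/9): both odd, 9 mod 4 = 1, 21 mod 4 = 1, so the flip contributes +1; sign now +1
(21/9): 21 mod 9 = 3, so (21/9) = (3/9)
flip (3/9) -> (9/3): both odd, 3 mod 4 = 3, 9 mod 4 = 1, so the flip contributes +1; sign now +1
(9/3): 9 mod 3 = 0, so (9/3) = (0/3)
reached (0/3); gcd(a, n) > 1, so (0/3) = 0 and the symbol is 0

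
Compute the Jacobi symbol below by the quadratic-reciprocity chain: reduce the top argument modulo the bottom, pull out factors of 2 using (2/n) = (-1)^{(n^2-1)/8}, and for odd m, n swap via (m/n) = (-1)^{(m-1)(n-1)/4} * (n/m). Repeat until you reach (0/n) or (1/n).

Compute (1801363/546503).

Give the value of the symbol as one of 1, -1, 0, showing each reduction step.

(1801363/546503): 1801363 mod 546503 = 161854, so (1801363/546503) = (161854/546503)
factor out 2^1: 161854 = 2^1·80927; with 546503 mod 8 = 7, (2/546503) = +1; sign now +1; continue with (80927/546503)
flip (80927/546503) -> (546503/80927): both odd, 80927 mod 4 = 3, 546503 mod 4 = 3, so the flip contributes -1; sign now -1
(546503/80927): 546503 mod 80927 = 60941, so (546503/80927) = (60941/80927)
flip (60941/80927) -> (80927/60941): both odd, 60941 mod 4 = 1, 80927 mod 4 = 3, so the flip contributes +1; sign now -1
(80927/60941): 80927 mod 60941 = 19986, so (80927/60941) = (19986/60941)
factor out 2^1: 19986 = 2^1·9993; with 60941 mod 8 = 5, (2/60941) = -1; sign now +1; continue with (9993/60941)
flip (9993/60941) -> (60941/9993): both odd, 9993 mod 4 = 1, 60941 mod 4 = 1, so the flip contributes +1; sign now +1
(60941/9993): 60941 mod 9993 = 983, so (60941/9993) = (983/9993)
flip (983/9993) -> (9993/983): both odd, 983 mod 4 = 3, 9993 mod 4 = 1, so the flip contributes +1; sign now +1
(9993/983): 9993 mod 983 = 163, so (9993/983) = (163/983)
flip (163/983) -> (983/163): both odd, 163 mod 4 = 3, 983 mod 4 = 3, so the flip contributes -1; sign now -1
(983/163): 983 mod 163 = 5, so (983/163) = (5/163)
flip (5/163) -> (163/5): both odd, 5 mod 4 = 1, 163 mod 4 = 3, so the flip contributes +1; sign now -1
(163/5): 163 mod 5 = 3, so (163/5) = (3/5)
flip (3/5) -> (5/3): both odd, 3 mod 4 = 3, 5 mod 4 = 1, so the flip contributes +1; sign now -1
(5/3): 5 mod 3 = 2, so (5/3) = (2/3)
factor out 2^1: 2 = 2^1·1; with 3 mod 8 = 3, (2/3) = -1; sign now +1; continue with (1/3)
reached (1/3) = 1, so the symbol is +1

1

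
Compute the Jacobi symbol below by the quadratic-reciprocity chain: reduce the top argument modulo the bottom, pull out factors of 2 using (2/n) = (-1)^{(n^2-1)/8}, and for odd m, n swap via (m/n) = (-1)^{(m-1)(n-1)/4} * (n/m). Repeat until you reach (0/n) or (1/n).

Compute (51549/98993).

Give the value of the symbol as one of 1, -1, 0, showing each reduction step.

1

flip (51549/98993) -> (98993/51549): both odd, 51549 mod 4 = 1, 98993 mod 4 = 1, so the flip contributes +1; sign now +1
(98993/51549): 98993 mod 51549 = 47444, so (98993/51549) = (47444/51549)
factor out 2^2: 47444 = 2^2·11861; with 51549 mod 8 = 5, (2/51549) = -1; sign now +1; continue with (11861/51549)
flip (11861/51549) -> (51549/11861): both odd, 11861 mod 4 = 1, 51549 mod 4 = 1, so the flip contributes +1; sign now +1
(51549/11861): 51549 mod 11861 = 4105, so (51549/11861) = (4105/11861)
flip (4105/11861) -> (11861/4105): both odd, 4105 mod 4 = 1, 11861 mod 4 = 1, so the flip contributes +1; sign now +1
(11861/4105): 11861 mod 4105 = 3651, so (11861/4105) = (3651/4105)
flip (3651/4105) -> (4105/3651): both odd, 3651 mod 4 = 3, 4105 mod 4 = 1, so the flip contributes +1; sign now +1
(4105/3651): 4105 mod 3651 = 454, so (4105/3651) = (454/3651)
factor out 2^1: 454 = 2^1·227; with 3651 mod 8 = 3, (2/3651) = -1; sign now -1; continue with (227/3651)
flip (227/3651) -> (3651/227): both odd, 227 mod 4 = 3, 3651 mod 4 = 3, so the flip contributes -1; sign now +1
(3651/227): 3651 mod 227 = 19, so (3651/227) = (19/227)
flip (19/227) -> (227/19): both odd, 19 mod 4 = 3, 227 mod 4 = 3, so the flip contributes -1; sign now -1
(227/19): 227 mod 19 = 18, so (227/19) = (18/19)
factor out 2^1: 18 = 2^1·9; with 19 mod 8 = 3, (2/19) = -1; sign now +1; continue with (9/19)
flip (9/19) -> (19/9): both odd, 9 mod 4 = 1, 19 mod 4 = 3, so the flip contributes +1; sign now +1
(19/9): 19 mod 9 = 1, so (19/9) = (1/9)
reached (1/9) = 1, so the symbol is +1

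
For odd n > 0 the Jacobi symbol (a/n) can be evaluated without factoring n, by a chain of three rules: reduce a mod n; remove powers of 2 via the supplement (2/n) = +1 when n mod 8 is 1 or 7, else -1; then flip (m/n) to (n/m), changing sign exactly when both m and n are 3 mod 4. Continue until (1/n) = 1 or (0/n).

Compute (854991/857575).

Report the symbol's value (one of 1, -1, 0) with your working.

flip (854991/857575) -> (857575/854991): both odd, 854991 mod 4 = 3, 857575 mod 4 = 3, so the flip contributes -1; sign now -1
(857575/854991): 857575 mod 854991 = 2584, so (857575/854991) = (2584/854991)
factor out 2^3: 2584 = 2^3·323; with 854991 mod 8 = 7, (2/854991) = +1; sign now -1; continue with (323/854991)
flip (323/854991) -> (854991/323): both odd, 323 mod 4 = 3, 854991 mod 4 = 3, so the flip contributes -1; sign now +1
(854991/323): 854991 mod 323 = 10, so (854991/323) = (10/323)
factor out 2^1: 10 = 2^1·5; with 323 mod 8 = 3, (2/323) = -1; sign now -1; continue with (5/323)
flip (5/323) -> (323/5): both odd, 5 mod 4 = 1, 323 mod 4 = 3, so the flip contributes +1; sign now -1
(323/5): 323 mod 5 = 3, so (323/5) = (3/5)
flip (3/5) -> (5/3): both odd, 3 mod 4 = 3, 5 mod 4 = 1, so the flip contributes +1; sign now -1
(5/3): 5 mod 3 = 2, so (5/3) = (2/3)
factor out 2^1: 2 = 2^1·1; with 3 mod 8 = 3, (2/3) = -1; sign now +1; continue with (1/3)
reached (1/3) = 1, so the symbol is +1

1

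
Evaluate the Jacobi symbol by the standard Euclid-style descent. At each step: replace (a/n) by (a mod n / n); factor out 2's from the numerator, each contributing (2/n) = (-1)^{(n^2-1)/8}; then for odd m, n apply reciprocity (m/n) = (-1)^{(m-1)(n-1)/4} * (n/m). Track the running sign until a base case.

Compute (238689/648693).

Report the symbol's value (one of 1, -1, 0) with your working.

flip (238689/648693) -> (648693/238689): both odd, 238689 mod 4 = 1, 648693 mod 4 = 1, so the flip contributes +1; sign now +1
(648693/238689): 648693 mod 238689 = 171315, so (648693/238689) = (171315/238689)
flip (171315/238689) -> (238689/171315): both odd, 171315 mod 4 = 3, 238689 mod 4 = 1, so the flip contributes +1; sign now +1
(238689/171315): 238689 mod 171315 = 67374, so (238689/171315) = (67374/171315)
factor out 2^1: 67374 = 2^1·33687; with 171315 mod 8 = 3, (2/171315) = -1; sign now -1; continue with (33687/171315)
flip (33687/171315) -> (171315/33687): both odd, 33687 mod 4 = 3, 171315 mod 4 = 3, so the flip contributes -1; sign now +1
(171315/33687): 171315 mod 33687 = 2880, so (171315/33687) = (2880/33687)
factor out 2^6: 2880 = 2^6·45; with 33687 mod 8 = 7, (2/33687) = +1; sign now +1; continue with (45/33687)
flip (45/33687) -> (33687/45): both odd, 45 mod 4 = 1, 33687 mod 4 = 3, so the flip contributes +1; sign now +1
(33687/45): 33687 mod 45 = 27, so (33687/45) = (27/45)
flip (27/45) -> (45/27): both odd, 27 mod 4 = 3, 45 mod 4 = 1, so the flip contributes +1; sign now +1
(45/27): 45 mod 27 = 18, so (45/27) = (18/27)
factor out 2^1: 18 = 2^1·9; with 27 mod 8 = 3, (2/27) = -1; sign now -1; continue with (9/27)
flip (9/27) -> (27/9): both odd, 9 mod 4 = 1, 27 mod 4 = 3, so the flip contributes +1; sign now -1
(27/9): 27 mod 9 = 0, so (27/9) = (0/9)
reached (0/9); gcd(a, n) > 1, so (0/9) = 0 and the symbol is 0

0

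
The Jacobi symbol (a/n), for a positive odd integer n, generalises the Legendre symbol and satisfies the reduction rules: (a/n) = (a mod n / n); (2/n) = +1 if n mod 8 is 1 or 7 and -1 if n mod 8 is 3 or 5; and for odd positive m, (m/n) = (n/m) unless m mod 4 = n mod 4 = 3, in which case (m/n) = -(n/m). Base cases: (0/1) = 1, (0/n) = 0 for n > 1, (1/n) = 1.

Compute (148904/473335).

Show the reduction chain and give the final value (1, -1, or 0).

-1

factor out 2^3: 148904 = 2^3·18613; with 473335 mod 8 = 7, (2/473335) = +1; sign now +1; continue with (18613/473335)
flip (18613/473335) -> (473335/18613): both odd, 18613 mod 4 = 1, 473335 mod 4 = 3, so the flip contributes +1; sign now +1
(473335/18613): 473335 mod 18613 = 8010, so (473335/18613) = (8010/18613)
factor out 2^1: 8010 = 2^1·4005; with 18613 mod 8 = 5, (2/18613) = -1; sign now -1; continue with (4005/18613)
flip (4005/18613) -> (18613/4005): both odd, 4005 mod 4 = 1, 18613 mod 4 = 1, so the flip contributes +1; sign now -1
(18613/4005): 18613 mod 4005 = 2593, so (18613/4005) = (2593/4005)
flip (2593/4005) -> (4005/2593): both odd, 2593 mod 4 = 1, 4005 mod 4 = 1, so the flip contributes +1; sign now -1
(4005/2593): 4005 mod 2593 = 1412, so (4005/2593) = (1412/2593)
factor out 2^2: 1412 = 2^2·353; with 2593 mod 8 = 1, (2/2593) = +1; sign now -1; continue with (353/2593)
flip (353/2593) -> (2593/353): both odd, 353 mod 4 = 1, 2593 mod 4 = 1, so the flip contributes +1; sign now -1
(2593/353): 2593 mod 353 = 122, so (2593/353) = (122/353)
factor out 2^1: 122 = 2^1·61; with 353 mod 8 = 1, (2/353) = +1; sign now -1; continue with (61/353)
flip (61/353) -> (353/61): both odd, 61 mod 4 = 1, 353 mod 4 = 1, so the flip contributes +1; sign now -1
(353/61): 353 mod 61 = 48, so (353/61) = (48/61)
factor out 2^4: 48 = 2^4·3; with 61 mod 8 = 5, (2/61) = -1; sign now -1; continue with (3/61)
flip (3/61) -> (61/3): both odd, 3 mod 4 = 3, 61 mod 4 = 1, so the flip contributes +1; sign now -1
(61/3): 61 mod 3 = 1, so (61/3) = (1/3)
reached (1/3) = 1, so the symbol is -1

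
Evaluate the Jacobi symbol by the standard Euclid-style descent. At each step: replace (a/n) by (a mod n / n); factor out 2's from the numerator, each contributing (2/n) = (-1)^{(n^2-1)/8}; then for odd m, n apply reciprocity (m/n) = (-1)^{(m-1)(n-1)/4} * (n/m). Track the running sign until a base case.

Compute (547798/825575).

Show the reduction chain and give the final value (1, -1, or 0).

547798 = 2^1·273899; (2/825575) = +1 since 825575 mod 8 = 7, so (547798/825575) = (+1)^1·(273899/825575); sign now +1
reciprocity: (273899/825575) = -1·(825575/273899) since 273899 mod 4 = 3, 825575 mod 4 = 3; sign now -1
(825575/273899) = (3878/273899)   [reduce mod 273899]
3878 = 2^1·1939; (2/273899) = -1 since 273899 mod 8 = 3, so (3878/273899) = (-1)^1·(1939/273899); sign now +1
reciprocity: (1939/273899) = -1·(273899/1939) since 1939 mod 4 = 3, 273899 mod 4 = 3; sign now -1
(273899/1939) = (500/1939)   [reduce mod 1939]
500 = 2^2·125; (2/1939) = -1 since 1939 mod 8 = 3, so (500/1939) = (-1)^2·(125/1939); sign now -1
reciprocity: (125/1939) = +1·(1939/125) since 125 mod 4 = 1, 1939 mod 4 = 3; sign now -1
(1939/125) = (64/125)   [reduce mod 125]
64 = 2^6·1; (2/125) = -1 since 125 mod 8 = 5, so (64/125) = (-1)^6·(1/125); sign now -1
(1/125) = 1; final value = sign = -1

-1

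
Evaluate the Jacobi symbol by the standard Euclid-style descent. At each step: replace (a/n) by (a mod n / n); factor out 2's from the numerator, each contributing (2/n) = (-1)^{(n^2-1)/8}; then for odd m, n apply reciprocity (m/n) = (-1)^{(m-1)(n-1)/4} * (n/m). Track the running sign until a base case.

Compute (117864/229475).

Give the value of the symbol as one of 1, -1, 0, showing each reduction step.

-1

117864 = 2^3·14733; (2/229475) = -1 since 229475 mod 8 = 3, so (117864/229475) = (-1)^3·(14733/229475); sign now -1
reciprocity: (14733/229475) = +1·(229475/14733) since 14733 mod 4 = 1, 229475 mod 4 = 3; sign now -1
(229475/14733) = (8480/14733)   [reduce mod 14733]
8480 = 2^5·265; (2/14733) = -1 since 14733 mod 8 = 5, so (8480/14733) = (-1)^5·(265/14733); sign now +1
reciprocity: (265/14733) = +1·(14733/265) since 265 mod 4 = 1, 14733 mod 4 = 1; sign now +1
(14733/265) = (158/265)   [reduce mod 265]
158 = 2^1·79; (2/265) = +1 since 265 mod 8 = 1, so (158/265) = (+1)^1·(79/265); sign now +1
reciprocity: (79/265) = +1·(265/79) since 79 mod 4 = 3, 265 mod 4 = 1; sign now +1
(265/79) = (28/79)   [reduce mod 79]
28 = 2^2·7; (2/79) = +1 since 79 mod 8 = 7, so (28/79) = (+1)^2·(7/79); sign now +1
reciprocity: (7/79) = -1·(79/7) since 7 mod 4 = 3, 79 mod 4 = 3; sign now -1
(79/7) = (2/7)   [reduce mod 7]
2 = 2^1·1; (2/7) = +1 since 7 mod 8 = 7, so (2/7) = (+1)^1·(1/7); sign now -1
(1/7) = 1; final value = sign = -1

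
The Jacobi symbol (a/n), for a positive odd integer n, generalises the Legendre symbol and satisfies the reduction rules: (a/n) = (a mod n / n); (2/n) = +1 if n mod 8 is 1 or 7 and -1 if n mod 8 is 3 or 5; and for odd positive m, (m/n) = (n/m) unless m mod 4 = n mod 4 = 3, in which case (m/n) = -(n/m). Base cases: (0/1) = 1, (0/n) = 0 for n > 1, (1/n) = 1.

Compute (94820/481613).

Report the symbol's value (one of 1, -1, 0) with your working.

0

94820 = 2^2·23705; (2/481613) = -1 since 481613 mod 8 = 5, so (94820/481613) = (-1)^2·(23705/481613); sign now +1
reciprocity: (23705/481613) = +1·(481613/23705) since 23705 mod 4 = 1, 481613 mod 4 = 1; sign now +1
(481613/23705) = (7513/23705)   [reduce mod 23705]
reciprocity: (7513/23705) = +1·(23705/7513) since 7513 mod 4 = 1, 23705 mod 4 = 1; sign now +1
(23705/7513) = (1166/7513)   [reduce mod 7513]
1166 = 2^1·583; (2/7513) = +1 since 7513 mod 8 = 1, so (1166/7513) = (+1)^1·(583/7513); sign now +1
reciprocity: (583/7513) = +1·(7513/583) since 583 mod 4 = 3, 7513 mod 4 = 1; sign now +1
(7513/583) = (517/583)   [reduce mod 583]
reciprocity: (517/583) = +1·(583/517) since 517 mod 4 = 1, 583 mod 4 = 3; sign now +1
(583/517) = (66/517)   [reduce mod 517]
66 = 2^1·33; (2/517) = -1 since 517 mod 8 = 5, so (66/517) = (-1)^1·(33/517); sign now -1
reciprocity: (33/517) = +1·(517/33) since 33 mod 4 = 1, 517 mod 4 = 1; sign now -1
(517/33) = (22/33)   [reduce mod 33]
22 = 2^1·11; (2/33) = +1 since 33 mod 8 = 1, so (22/33) = (+1)^1·(11/33); sign now -1
reciprocity: (11/33) = +1·(33/11) since 11 mod 4 = 3, 33 mod 4 = 1; sign now -1
(33/11) = (0/11)   [reduce mod 11]
(0/11) = 0   [gcd(a, n) > 1]; final value = 0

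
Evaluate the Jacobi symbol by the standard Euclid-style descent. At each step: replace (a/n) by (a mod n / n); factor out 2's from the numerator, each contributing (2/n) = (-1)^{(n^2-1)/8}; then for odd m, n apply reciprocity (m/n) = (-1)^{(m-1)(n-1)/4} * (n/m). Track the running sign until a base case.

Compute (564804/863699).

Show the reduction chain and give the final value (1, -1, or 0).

factor out 2^2: 564804 = 2^2·141201; with 863699 mod 8 = 3, (2/863699) = -1; sign now +1; continue with (141201/863699)
flip (141201/863699) -> (863699/141201): both odd, 141201 mod 4 = 1, 863699 mod 4 = 3, so the flip contributes +1; sign now +1
(863699/141201): 863699 mod 141201 = 16493, so (863699/141201) = (16493/141201)
flip (16493/141201) -> (141201/16493): both odd, 16493 mod 4 = 1, 141201 mod 4 = 1, so the flip contributes +1; sign now +1
(141201/16493): 141201 mod 16493 = 9257, so (141201/16493) = (9257/16493)
flip (9257/16493) -> (16493/9257): both odd, 9257 mod 4 = 1, 16493 mod 4 = 1, so the flip contributes +1; sign now +1
(16493/9257): 16493 mod 9257 = 7236, so (16493/9257) = (7236/9257)
factor out 2^2: 7236 = 2^2·1809; with 9257 mod 8 = 1, (2/9257) = +1; sign now +1; continue with (1809/9257)
flip (1809/9257) -> (9257/1809): both odd, 1809 mod 4 = 1, 9257 mod 4 = 1, so the flip contributes +1; sign now +1
(9257/1809): 9257 mod 1809 = 212, so (9257/1809) = (212/1809)
factor out 2^2: 212 = 2^2·53; with 1809 mod 8 = 1, (2/1809) = +1; sign now +1; continue with (53/1809)
flip (53/1809) -> (1809/53): both odd, 53 mod 4 = 1, 1809 mod 4 = 1, so the flip contributes +1; sign now +1
(1809/53): 1809 mod 53 = 7, so (1809/53) = (7/53)
flip (7/53) -> (53/7): both odd, 7 mod 4 = 3, 53 mod 4 = 1, so the flip contributes +1; sign now +1
(53/7): 53 mod 7 = 4, so (53/7) = (4/7)
factor out 2^2: 4 = 2^2·1; with 7 mod 8 = 7, (2/7) = +1; sign now +1; continue with (1/7)
reached (1/7) = 1, so the symbol is +1

1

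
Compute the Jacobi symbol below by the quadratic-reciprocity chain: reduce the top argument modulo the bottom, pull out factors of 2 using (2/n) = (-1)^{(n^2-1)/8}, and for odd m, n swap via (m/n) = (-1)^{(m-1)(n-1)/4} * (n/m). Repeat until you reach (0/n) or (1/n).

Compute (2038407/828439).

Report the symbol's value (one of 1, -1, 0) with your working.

(2038407/828439) = (381529/828439)   [reduce mod 828439]
reciprocity: (381529/828439) = +1·(828439/381529) since 381529 mod 4 = 1, 828439 mod 4 = 3; sign now +1
(828439/381529) = (65381/381529)   [reduce mod 381529]
reciprocity: (65381/381529) = +1·(381529/65381) since 65381 mod 4 = 1, 381529 mod 4 = 1; sign now +1
(381529/65381) = (54624/65381)   [reduce mod 65381]
54624 = 2^5·1707; (2/65381) = -1 since 65381 mod 8 = 5, so (54624/65381) = (-1)^5·(1707/65381); sign now -1
reciprocity: (1707/65381) = +1·(65381/1707) since 1707 mod 4 = 3, 65381 mod 4 = 1; sign now -1
(65381/1707) = (515/1707)   [reduce mod 1707]
reciprocity: (515/1707) = -1·(1707/515) since 515 mod 4 = 3, 1707 mod 4 = 3; sign now +1
(1707/515) = (162/515)   [reduce mod 515]
162 = 2^1·81; (2/515) = -1 since 515 mod 8 = 3, so (162/515) = (-1)^1·(81/515); sign now -1
reciprocity: (81/515) = +1·(515/81) since 81 mod 4 = 1, 515 mod 4 = 3; sign now -1
(515/81) = (29/81)   [reduce mod 81]
reciprocity: (29/81) = +1·(81/29) since 29 mod 4 = 1, 81 mod 4 = 1; sign now -1
(81/29) = (23/29)   [reduce mod 29]
reciprocity: (23/29) = +1·(29/23) since 23 mod 4 = 3, 29 mod 4 = 1; sign now -1
(29/23) = (6/23)   [reduce mod 23]
6 = 2^1·3; (2/23) = +1 since 23 mod 8 = 7, so (6/23) = (+1)^1·(3/23); sign now -1
reciprocity: (3/23) = -1·(23/3) since 3 mod 4 = 3, 23 mod 4 = 3; sign now +1
(23/3) = (2/3)   [reduce mod 3]
2 = 2^1·1; (2/3) = -1 since 3 mod 8 = 3, so (2/3) = (-1)^1·(1/3); sign now -1
(1/3) = 1; final value = sign = -1

-1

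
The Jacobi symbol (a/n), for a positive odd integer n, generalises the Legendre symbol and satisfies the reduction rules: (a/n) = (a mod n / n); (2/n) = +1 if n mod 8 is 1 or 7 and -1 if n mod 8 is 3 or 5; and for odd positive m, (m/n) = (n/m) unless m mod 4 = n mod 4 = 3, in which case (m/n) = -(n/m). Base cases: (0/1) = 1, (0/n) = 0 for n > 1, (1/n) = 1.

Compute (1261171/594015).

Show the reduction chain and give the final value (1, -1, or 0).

1

(1261171/594015): 1261171 mod 594015 = 73141, so (1261171/594015) = (73141/594015)
flip (73141/594015) -> (594015/73141): both odd, 73141 mod 4 = 1, 594015 mod 4 = 3, so the flip contributes +1; sign now +1
(594015/73141): 594015 mod 73141 = 8887, so (594015/73141) = (8887/73141)
flip (8887/73141) -> (73141/8887): both odd, 8887 mod 4 = 3, 73141 mod 4 = 1, so the flip contributes +1; sign now +1
(73141/8887): 73141 mod 8887 = 2045, so (73141/8887) = (2045/8887)
flip (2045/8887) -> (8887/2045): both odd, 2045 mod 4 = 1, 8887 mod 4 = 3, so the flip contributes +1; sign now +1
(8887/2045): 8887 mod 2045 = 707, so (8887/2045) = (707/2045)
flip (707/2045) -> (2045/707): both odd, 707 mod 4 = 3, 2045 mod 4 = 1, so the flip contributes +1; sign now +1
(2045/707): 2045 mod 707 = 631, so (2045/707) = (631/707)
flip (631/707) -> (707/631): both odd, 631 mod 4 = 3, 707 mod 4 = 3, so the flip contributes -1; sign now -1
(707/631): 707 mod 631 = 76, so (707/631) = (76/631)
factor out 2^2: 76 = 2^2·19; with 631 mod 8 = 7, (2/631) = +1; sign now -1; continue with (19/631)
flip (19/631) -> (631/19): both odd, 19 mod 4 = 3, 631 mod 4 = 3, so the flip contributes -1; sign now +1
(631/19): 631 mod 19 = 4, so (631/19) = (4/19)
factor out 2^2: 4 = 2^2·1; with 19 mod 8 = 3, (2/19) = -1; sign now +1; continue with (1/19)
reached (1/19) = 1, so the symbol is +1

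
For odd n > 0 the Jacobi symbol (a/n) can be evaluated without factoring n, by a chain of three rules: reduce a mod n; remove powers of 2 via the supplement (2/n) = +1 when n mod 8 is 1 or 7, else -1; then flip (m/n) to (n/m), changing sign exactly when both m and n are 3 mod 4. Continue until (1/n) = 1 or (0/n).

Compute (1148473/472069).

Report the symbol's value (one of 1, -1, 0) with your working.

-1

(1148473/472069): 1148473 mod 472069 = 204335, so (1148473/472069) = (204335/472069)
flip (204335/472069) -> (472069/204335): both odd, 204335 mod 4 = 3, 472069 mod 4 = 1, so the flip contributes +1; sign now +1
(472069/204335): 472069 mod 204335 = 63399, so (472069/204335) = (63399/204335)
flip (63399/204335) -> (204335/63399): both odd, 63399 mod 4 = 3, 204335 mod 4 = 3, so the flip contributes -1; sign now -1
(204335/63399): 204335 mod 63399 = 14138, so (204335/63399) = (14138/63399)
factor out 2^1: 14138 = 2^1·7069; with 63399 mod 8 = 7, (2/63399) = +1; sign now -1; continue with (7069/63399)
flip (7069/63399) -> (63399/7069): both odd, 7069 mod 4 = 1, 63399 mod 4 = 3, so the flip contributes +1; sign now -1
(63399/7069): 63399 mod 7069 = 6847, so (63399/7069) = (6847/7069)
flip (6847/7069) -> (7069/6847): both odd, 6847 mod 4 = 3, 7069 mod 4 = 1, so the flip contributes +1; sign now -1
(7069/6847): 7069 mod 6847 = 222, so (7069/6847) = (222/6847)
factor out 2^1: 222 = 2^1·111; with 6847 mod 8 = 7, (2/6847) = +1; sign now -1; continue with (111/6847)
flip (111/6847) -> (6847/111): both odd, 111 mod 4 = 3, 6847 mod 4 = 3, so the flip contributes -1; sign now +1
(6847/111): 6847 mod 111 = 76, so (6847/111) = (76/111)
factor out 2^2: 76 = 2^2·19; with 111 mod 8 = 7, (2/111) = +1; sign now +1; continue with (19/111)
flip (19/111) -> (111/19): both odd, 19 mod 4 = 3, 111 mod 4 = 3, so the flip contributes -1; sign now -1
(111/19): 111 mod 19 = 16, so (111/19) = (16/19)
factor out 2^4: 16 = 2^4·1; with 19 mod 8 = 3, (2/19) = -1; sign now -1; continue with (1/19)
reached (1/19) = 1, so the symbol is -1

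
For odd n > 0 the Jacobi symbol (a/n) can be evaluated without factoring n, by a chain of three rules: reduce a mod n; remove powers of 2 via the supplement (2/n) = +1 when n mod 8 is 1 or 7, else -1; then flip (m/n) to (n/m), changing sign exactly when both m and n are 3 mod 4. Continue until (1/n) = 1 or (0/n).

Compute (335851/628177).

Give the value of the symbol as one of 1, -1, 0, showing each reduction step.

1

reciprocity: (335851/628177) = +1·(628177/335851) since 335851 mod 4 = 3, 628177 mod 4 = 1; sign now +1
(628177/335851) = (292326/335851)   [reduce mod 335851]
292326 = 2^1·146163; (2/335851) = -1 since 335851 mod 8 = 3, so (292326/335851) = (-1)^1·(146163/335851); sign now -1
reciprocity: (146163/335851) = -1·(335851/146163) since 146163 mod 4 = 3, 335851 mod 4 = 3; sign now +1
(335851/146163) = (43525/146163)   [reduce mod 146163]
reciprocity: (43525/146163) = +1·(146163/43525) since 43525 mod 4 = 1, 146163 mod 4 = 3; sign now +1
(146163/43525) = (15588/43525)   [reduce mod 43525]
15588 = 2^2·3897; (2/43525) = -1 since 43525 mod 8 = 5, so (15588/43525) = (-1)^2·(3897/43525); sign now +1
reciprocity: (3897/43525) = +1·(43525/3897) since 3897 mod 4 = 1, 43525 mod 4 = 1; sign now +1
(43525/3897) = (658/3897)   [reduce mod 3897]
658 = 2^1·329; (2/3897) = +1 since 3897 mod 8 = 1, so (658/3897) = (+1)^1·(329/3897); sign now +1
reciprocity: (329/3897) = +1·(3897/329) since 329 mod 4 = 1, 3897 mod 4 = 1; sign now +1
(3897/329) = (278/329)   [reduce mod 329]
278 = 2^1·139; (2/329) = +1 since 329 mod 8 = 1, so (278/329) = (+1)^1·(139/329); sign now +1
reciprocity: (139/329) = +1·(329/139) since 139 mod 4 = 3, 329 mod 4 = 1; sign now +1
(329/139) = (51/139)   [reduce mod 139]
reciprocity: (51/139) = -1·(139/51) since 51 mod 4 = 3, 139 mod 4 = 3; sign now -1
(139/51) = (37/51)   [reduce mod 51]
reciprocity: (37/51) = +1·(51/37) since 37 mod 4 = 1, 51 mod 4 = 3; sign now -1
(51/37) = (14/37)   [reduce mod 37]
14 = 2^1·7; (2/37) = -1 since 37 mod 8 = 5, so (14/37) = (-1)^1·(7/37); sign now +1
reciprocity: (7/37) = +1·(37/7) since 7 mod 4 = 3, 37 mod 4 = 1; sign now +1
(37/7) = (2/7)   [reduce mod 7]
2 = 2^1·1; (2/7) = +1 since 7 mod 8 = 7, so (2/7) = (+1)^1·(1/7); sign now +1
(1/7) = 1; final value = sign = +1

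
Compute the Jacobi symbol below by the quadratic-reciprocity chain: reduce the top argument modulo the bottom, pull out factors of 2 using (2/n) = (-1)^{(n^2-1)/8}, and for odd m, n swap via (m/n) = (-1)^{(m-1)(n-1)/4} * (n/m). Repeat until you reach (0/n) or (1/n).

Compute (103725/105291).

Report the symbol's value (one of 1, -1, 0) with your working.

0

reciprocity: (103725/105291) = +1·(105291/103725) since 103725 mod 4 = 1, 105291 mod 4 = 3; sign now +1
(105291/103725) = (1566/103725)   [reduce mod 103725]
1566 = 2^1·783; (2/103725) = -1 since 103725 mod 8 = 5, so (1566/103725) = (-1)^1·(783/103725); sign now -1
reciprocity: (783/103725) = +1·(103725/783) since 783 mod 4 = 3, 103725 mod 4 = 1; sign now -1
(103725/783) = (369/783)   [reduce mod 783]
reciprocity: (369/783) = +1·(783/369) since 369 mod 4 = 1, 783 mod 4 = 3; sign now -1
(783/369) = (45/369)   [reduce mod 369]
reciprocity: (45/369) = +1·(369/45) since 45 mod 4 = 1, 369 mod 4 = 1; sign now -1
(369/45) = (9/45)   [reduce mod 45]
reciprocity: (9/45) = +1·(45/9) since 9 mod 4 = 1, 45 mod 4 = 1; sign now -1
(45/9) = (0/9)   [reduce mod 9]
(0/9) = 0   [gcd(a, n) > 1]; final value = 0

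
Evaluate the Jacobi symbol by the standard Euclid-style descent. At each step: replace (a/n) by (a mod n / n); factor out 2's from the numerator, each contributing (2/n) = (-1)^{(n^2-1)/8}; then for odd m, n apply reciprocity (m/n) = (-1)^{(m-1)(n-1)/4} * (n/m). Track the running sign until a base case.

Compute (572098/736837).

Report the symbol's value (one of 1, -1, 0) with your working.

factor out 2^1: 572098 = 2^1·286049; with 736837 mod 8 = 5, (2/736837) = -1; sign now -1; continue with (286049/736837)
flip (286049/736837) -> (736837/286049): both odd, 286049 mod 4 = 1, 736837 mod 4 = 1, so the flip contributes +1; sign now -1
(736837/286049): 736837 mod 286049 = 164739, so (736837/286049) = (164739/286049)
flip (164739/286049) -> (286049/164739): both odd, 164739 mod 4 = 3, 286049 mod 4 = 1, so the flip contributes +1; sign now -1
(286049/164739): 286049 mod 164739 = 121310, so (286049/164739) = (121310/164739)
factor out 2^1: 121310 = 2^1·60655; with 164739 mod 8 = 3, (2/164739) = -1; sign now +1; continue with (60655/164739)
flip (60655/164739) -> (164739/60655): both odd, 60655 mod 4 = 3, 164739 mod 4 = 3, so the flip contributes -1; sign now -1
(164739/60655): 164739 mod 60655 = 43429, so (164739/60655) = (43429/60655)
flip (43429/60655) -> (60655/43429): both odd, 43429 mod 4 = 1, 60655 mod 4 = 3, so the flip contributes +1; sign now -1
(60655/43429): 60655 mod 43429 = 17226, so (60655/43429) = (17226/43429)
factor out 2^1: 17226 = 2^1·8613; with 43429 mod 8 = 5, (2/43429) = -1; sign now +1; continue with (8613/43429)
flip (8613/43429) -> (43429/8613): both odd, 8613 mod 4 = 1, 43429 mod 4 = 1, so the flip contributes +1; sign now +1
(43429/8613): 43429 mod 8613 = 364, so (43429/8613) = (364/8613)
factor out 2^2: 364 = 2^2·91; with 8613 mod 8 = 5, (2/8613) = -1; sign now +1; continue with (91/8613)
flip (91/8613) -> (8613/91): both odd, 91 mod 4 = 3, 8613 mod 4 = 1, so the flip contributes +1; sign now +1
(8613/91): 8613 mod 91 = 59, so (8613/91) = (59/91)
flip (59/91) -> (91/59): both odd, 59 mod 4 = 3, 91 mod 4 = 3, so the flip contributes -1; sign now -1
(91/59): 91 mod 59 = 32, so (91/59) = (32/59)
factor out 2^5: 32 = 2^5·1; with 59 mod 8 = 3, (2/59) = -1; sign now +1; continue with (1/59)
reached (1/59) = 1, so the symbol is +1

1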